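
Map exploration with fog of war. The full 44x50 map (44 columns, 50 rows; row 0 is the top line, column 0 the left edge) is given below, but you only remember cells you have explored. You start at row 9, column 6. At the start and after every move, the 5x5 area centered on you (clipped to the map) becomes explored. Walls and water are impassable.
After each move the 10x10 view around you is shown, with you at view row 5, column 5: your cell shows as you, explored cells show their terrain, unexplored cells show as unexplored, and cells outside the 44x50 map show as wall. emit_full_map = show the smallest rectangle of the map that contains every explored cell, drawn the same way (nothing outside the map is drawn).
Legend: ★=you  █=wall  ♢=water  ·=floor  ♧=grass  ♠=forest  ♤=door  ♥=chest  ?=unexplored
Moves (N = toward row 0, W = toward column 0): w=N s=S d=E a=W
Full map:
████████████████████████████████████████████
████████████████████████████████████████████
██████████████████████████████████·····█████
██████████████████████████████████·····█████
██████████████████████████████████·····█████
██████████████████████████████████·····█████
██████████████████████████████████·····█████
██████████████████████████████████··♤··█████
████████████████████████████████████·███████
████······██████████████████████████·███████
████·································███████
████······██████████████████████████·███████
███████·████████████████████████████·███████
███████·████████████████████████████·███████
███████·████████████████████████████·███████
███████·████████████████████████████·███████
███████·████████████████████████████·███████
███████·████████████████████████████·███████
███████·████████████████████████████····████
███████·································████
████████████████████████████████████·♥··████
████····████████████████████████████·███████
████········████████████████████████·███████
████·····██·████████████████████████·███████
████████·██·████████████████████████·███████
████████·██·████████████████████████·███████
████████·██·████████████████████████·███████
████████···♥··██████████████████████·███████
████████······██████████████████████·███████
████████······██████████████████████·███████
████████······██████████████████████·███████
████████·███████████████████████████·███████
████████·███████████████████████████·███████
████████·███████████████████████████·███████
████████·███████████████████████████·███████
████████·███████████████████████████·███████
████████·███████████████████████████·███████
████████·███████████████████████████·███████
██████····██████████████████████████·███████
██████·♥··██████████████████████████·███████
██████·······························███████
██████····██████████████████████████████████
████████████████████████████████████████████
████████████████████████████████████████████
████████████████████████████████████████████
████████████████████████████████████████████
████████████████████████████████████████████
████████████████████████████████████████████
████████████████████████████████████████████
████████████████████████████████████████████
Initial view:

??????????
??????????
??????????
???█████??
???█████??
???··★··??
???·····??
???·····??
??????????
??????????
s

??????????
??????????
???█████??
???█████??
???·····??
???··★··??
???·····??
???███·█??
??????????
??????????

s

??????????
???█████??
???█████??
???·····??
???·····??
???··★··??
???███·█??
???███·█??
??????????
??????????

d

??????????
??█████???
??█████???
??······??
??······??
??···★··??
??███·██??
??███·██??
??????????
??????????

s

??█████???
??█████???
??······??
??······??
??······??
??███★██??
??███·██??
???██·██??
??????????
??????????

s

??█████???
??······??
??······??
??······??
??███·██??
??███★██??
???██·██??
???██·██??
??????????
??????????

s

??······??
??······??
??······??
??███·██??
??███·██??
???██★██??
???██·██??
???██·██??
??????????
??????????

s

??······??
??······??
??███·██??
??███·██??
???██·██??
???██★██??
???██·██??
???██·██??
??????????
??????????

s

??······??
??███·██??
??███·██??
???██·██??
???██·██??
???██★██??
???██·██??
???██·██??
??????????
??????????

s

??███·██??
??███·██??
???██·██??
???██·██??
???██·██??
???██★██??
???██·██??
???██···??
??????????
??????????

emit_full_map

█████?
█████?
······
······
······
███·██
███·██
?██·██
?██·██
?██·██
?██★██
?██·██
?██···

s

??███·██??
???██·██??
???██·██??
???██·██??
???██·██??
???██★██??
???██···??
???█████??
??????????
??????????

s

???██·██??
???██·██??
???██·██??
???██·██??
???██·██??
???██★··??
???█████??
???···██??
??????????
??????????

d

??██·██???
??██·██???
??██·██???
??██·███??
??██·███??
??██·★··??
??██████??
??···███??
??????????
??????????

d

?██·██????
?██·██????
?██·██????
?██·████??
?██·████??
?██··★··??
?███████??
?···████??
??????????
??????????

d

██·██?????
██·██?????
██·██?????
██·█████??
██·█████??
██···★··??
████████??
···█████??
??????????
??????????

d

█·██??????
█·██??????
█·██??????
█·██████??
█·██████??
█····★··??
████████??
··██████??
??????????
??????????

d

·██???????
·██???????
·██???????
·███████??
·███████??
·····★··??
████████??
·███████??
??????????
??????????

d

██????????
██????????
██????????
████████??
████████??
·····★··??
████████??
████████??
??????????
??????????

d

█?????????
█?????????
█?????????
████████??
████████??
·····★··??
████████??
████████??
??????????
??????????

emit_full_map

█████????????
█████????????
······???????
······???????
······???????
███·██???????
███·██???????
?██·██???????
?██·██???????
?██·██???????
?██·█████████
?██·█████████
?██·······★··
?████████████
?···█████████

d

??????????
??????????
??????????
████████??
████████??
·····★··??
████████??
████████??
??????????
??????????

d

??????????
??????????
??????????
████████??
████████??
·····★··??
████████??
████████??
??????????
??????????


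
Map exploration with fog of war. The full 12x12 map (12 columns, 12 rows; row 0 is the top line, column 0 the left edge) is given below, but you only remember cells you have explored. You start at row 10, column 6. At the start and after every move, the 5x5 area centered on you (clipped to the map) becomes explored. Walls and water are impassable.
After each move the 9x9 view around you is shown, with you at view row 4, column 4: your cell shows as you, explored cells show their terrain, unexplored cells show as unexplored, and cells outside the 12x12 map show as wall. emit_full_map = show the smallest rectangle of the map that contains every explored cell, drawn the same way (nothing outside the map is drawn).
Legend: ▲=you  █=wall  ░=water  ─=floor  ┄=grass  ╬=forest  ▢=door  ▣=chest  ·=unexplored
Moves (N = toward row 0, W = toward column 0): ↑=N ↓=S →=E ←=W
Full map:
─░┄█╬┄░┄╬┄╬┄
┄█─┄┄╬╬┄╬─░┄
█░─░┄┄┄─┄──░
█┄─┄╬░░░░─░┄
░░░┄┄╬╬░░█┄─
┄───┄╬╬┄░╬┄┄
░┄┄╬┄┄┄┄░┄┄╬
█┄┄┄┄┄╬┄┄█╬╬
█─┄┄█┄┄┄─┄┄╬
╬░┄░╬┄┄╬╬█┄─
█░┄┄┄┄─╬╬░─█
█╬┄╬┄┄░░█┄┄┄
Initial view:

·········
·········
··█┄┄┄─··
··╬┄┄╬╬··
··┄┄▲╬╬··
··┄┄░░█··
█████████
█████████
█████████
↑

·········
·········
··┄┄╬┄┄··
··█┄┄┄─··
··╬┄▲╬╬··
··┄┄─╬╬··
··┄┄░░█··
█████████
█████████

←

·········
·········
··┄┄┄╬┄┄·
··┄█┄┄┄─·
··░╬▲┄╬╬·
··┄┄┄─╬╬·
··╬┄┄░░█·
█████████
█████████

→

·········
·········
·┄┄┄╬┄┄··
·┄█┄┄┄─··
·░╬┄▲╬╬··
·┄┄┄─╬╬··
·╬┄┄░░█··
█████████
█████████

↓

·········
·┄┄┄╬┄┄··
·┄█┄┄┄─··
·░╬┄┄╬╬··
·┄┄┄▲╬╬··
·╬┄┄░░█··
█████████
█████████
█████████

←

·········
··┄┄┄╬┄┄·
··┄█┄┄┄─·
··░╬┄┄╬╬·
··┄┄▲─╬╬·
··╬┄┄░░█·
█████████
█████████
█████████

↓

··┄┄┄╬┄┄·
··┄█┄┄┄─·
··░╬┄┄╬╬·
··┄┄┄─╬╬·
··╬┄▲░░█·
█████████
█████████
█████████
█████████

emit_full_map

┄┄┄╬┄┄
┄█┄┄┄─
░╬┄┄╬╬
┄┄┄─╬╬
╬┄▲░░█

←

···┄┄┄╬┄┄
···┄█┄┄┄─
··┄░╬┄┄╬╬
··┄┄┄┄─╬╬
··┄╬▲┄░░█
█████████
█████████
█████████
█████████

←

█···┄┄┄╬┄
█···┄█┄┄┄
█·░┄░╬┄┄╬
█·░┄┄┄┄─╬
█·╬┄▲┄┄░░
█████████
█████████
█████████
█████████

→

···┄┄┄╬┄┄
···┄█┄┄┄─
·░┄░╬┄┄╬╬
·░┄┄┄┄─╬╬
·╬┄╬▲┄░░█
█████████
█████████
█████████
█████████

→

··┄┄┄╬┄┄·
··┄█┄┄┄─·
░┄░╬┄┄╬╬·
░┄┄┄┄─╬╬·
╬┄╬┄▲░░█·
█████████
█████████
█████████
█████████

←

···┄┄┄╬┄┄
···┄█┄┄┄─
·░┄░╬┄┄╬╬
·░┄┄┄┄─╬╬
·╬┄╬▲┄░░█
█████████
█████████
█████████
█████████

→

··┄┄┄╬┄┄·
··┄█┄┄┄─·
░┄░╬┄┄╬╬·
░┄┄┄┄─╬╬·
╬┄╬┄▲░░█·
█████████
█████████
█████████
█████████

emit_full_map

··┄┄┄╬┄┄
··┄█┄┄┄─
░┄░╬┄┄╬╬
░┄┄┄┄─╬╬
╬┄╬┄▲░░█


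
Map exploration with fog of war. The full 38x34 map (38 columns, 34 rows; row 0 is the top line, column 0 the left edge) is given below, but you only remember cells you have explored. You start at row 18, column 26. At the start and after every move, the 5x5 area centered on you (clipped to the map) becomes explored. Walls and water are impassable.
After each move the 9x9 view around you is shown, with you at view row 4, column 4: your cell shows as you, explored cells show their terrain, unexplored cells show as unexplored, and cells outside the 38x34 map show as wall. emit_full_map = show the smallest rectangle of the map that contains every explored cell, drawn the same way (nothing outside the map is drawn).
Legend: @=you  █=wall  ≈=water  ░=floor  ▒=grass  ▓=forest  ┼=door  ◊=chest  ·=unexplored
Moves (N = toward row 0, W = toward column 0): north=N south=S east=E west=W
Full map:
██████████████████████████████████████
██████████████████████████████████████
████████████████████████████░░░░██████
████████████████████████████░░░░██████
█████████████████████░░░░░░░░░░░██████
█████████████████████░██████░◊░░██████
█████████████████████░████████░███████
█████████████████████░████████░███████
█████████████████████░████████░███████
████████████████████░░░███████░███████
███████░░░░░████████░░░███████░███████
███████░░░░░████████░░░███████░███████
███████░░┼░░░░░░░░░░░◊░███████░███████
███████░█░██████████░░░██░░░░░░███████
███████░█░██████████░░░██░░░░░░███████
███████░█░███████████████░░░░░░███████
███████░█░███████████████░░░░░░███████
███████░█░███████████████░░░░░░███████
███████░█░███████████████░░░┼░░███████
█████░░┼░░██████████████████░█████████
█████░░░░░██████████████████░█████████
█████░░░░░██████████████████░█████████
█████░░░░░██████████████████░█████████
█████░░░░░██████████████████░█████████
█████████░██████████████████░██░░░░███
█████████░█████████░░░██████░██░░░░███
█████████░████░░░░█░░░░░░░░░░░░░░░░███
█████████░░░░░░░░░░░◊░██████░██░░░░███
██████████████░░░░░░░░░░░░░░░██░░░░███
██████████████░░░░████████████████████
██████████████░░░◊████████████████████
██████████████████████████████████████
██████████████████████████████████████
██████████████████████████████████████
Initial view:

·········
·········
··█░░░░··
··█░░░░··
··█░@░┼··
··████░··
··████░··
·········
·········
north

·········
·········
··█░░░░··
··█░░░░··
··█░@░░··
··█░░░┼··
··████░··
··████░··
·········

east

·········
·········
·█░░░░░··
·█░░░░░··
·█░░@░░··
·█░░░┼░··
·████░█··
·████░···
·········

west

·········
·········
··█░░░░░·
··█░░░░░·
··█░@░░░·
··█░░░┼░·
··████░█·
··████░··
·········

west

·········
·········
··██░░░░░
··██░░░░░
··██@░░░░
··██░░░┼░
··█████░█
···████░·
·········

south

·········
··██░░░░░
··██░░░░░
··██░░░░░
··██@░░┼░
··█████░█
··█████░·
·········
·········

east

·········
·██░░░░░·
·██░░░░░·
·██░░░░░·
·██░@░┼░·
·█████░█·
·█████░··
·········
·········

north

·········
·········
·██░░░░░·
·██░░░░░·
·██░@░░░·
·██░░░┼░·
·█████░█·
·█████░··
·········

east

·········
·········
██░░░░░··
██░░░░░··
██░░@░░··
██░░░┼░··
█████░█··
█████░···
·········

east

·········
·········
█░░░░░░··
█░░░░░░··
█░░░@░░··
█░░░┼░░··
████░██··
████░····
·········

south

·········
█░░░░░░··
█░░░░░░··
█░░░░░░··
█░░░@░░··
████░██··
████░██··
·········
·········

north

·········
·········
█░░░░░░··
█░░░░░░··
█░░░@░░··
█░░░┼░░··
████░██··
████░██··
·········

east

·········
·········
░░░░░░█··
░░░░░░█··
░░░░@░█··
░░░┼░░█··
███░███··
███░██···
·········

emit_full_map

██░░░░░░█
██░░░░░░█
██░░░░@░█
██░░░┼░░█
█████░███
█████░██·

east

·········
·········
░░░░░██··
░░░░░██··
░░░░@██··
░░┼░░██··
██░████··
██░██····
·········

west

·········
·········
░░░░░░██·
░░░░░░██·
░░░░@░██·
░░░┼░░██·
███░████·
███░██···
·········

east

·········
·········
░░░░░██··
░░░░░██··
░░░░@██··
░░┼░░██··
██░████··
██░██····
·········

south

·········
░░░░░██··
░░░░░██··
░░░░░██··
░░┼░@██··
██░████··
██░████··
·········
·········

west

·········
░░░░░░██·
░░░░░░██·
░░░░░░██·
░░░┼@░██·
███░████·
███░████·
·········
·········

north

·········
·········
░░░░░░██·
░░░░░░██·
░░░░@░██·
░░░┼░░██·
███░████·
███░████·
·········

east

·········
·········
░░░░░██··
░░░░░██··
░░░░@██··
░░┼░░██··
██░████··
██░████··
·········

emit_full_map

██░░░░░░██
██░░░░░░██
██░░░░░@██
██░░░┼░░██
█████░████
█████░████

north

·········
·········
··░░░██··
░░░░░██··
░░░░@██··
░░░░░██··
░░┼░░██··
██░████··
██░████··

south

·········
··░░░██··
░░░░░██··
░░░░░██··
░░░░@██··
░░┼░░██··
██░████··
██░████··
·········

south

··░░░██··
░░░░░██··
░░░░░██··
░░░░░██··
░░┼░@██··
██░████··
██░████··
·········
·········

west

···░░░██·
░░░░░░██·
░░░░░░██·
░░░░░░██·
░░░┼@░██·
███░████·
███░████·
·········
·········

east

··░░░██··
░░░░░██··
░░░░░██··
░░░░░██··
░░┼░@██··
██░████··
██░████··
·········
·········

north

·········
··░░░██··
░░░░░██··
░░░░░██··
░░░░@██··
░░┼░░██··
██░████··
██░████··
·········

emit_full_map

·····░░░██
██░░░░░░██
██░░░░░░██
██░░░░░@██
██░░░┼░░██
█████░████
█████░████

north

·········
·········
··░░░██··
░░░░░██··
░░░░@██··
░░░░░██··
░░┼░░██··
██░████··
██░████··

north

·········
·········
··░░░██··
··░░░██··
░░░░@██··
░░░░░██··
░░░░░██··
░░┼░░██··
██░████··

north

·········
·········
··██░██··
··░░░██··
··░░@██··
░░░░░██··
░░░░░██··
░░░░░██··
░░┼░░██··

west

·········
·········
··███░██·
··░░░░██·
··░░@░██·
░░░░░░██·
░░░░░░██·
░░░░░░██·
░░░┼░░██·

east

·········
·········
·███░██··
·░░░░██··
·░░░@██··
░░░░░██··
░░░░░██··
░░░░░██··
░░┼░░██··

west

·········
·········
··███░██·
··░░░░██·
··░░@░██·
░░░░░░██·
░░░░░░██·
░░░░░░██·
░░░┼░░██·

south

·········
··███░██·
··░░░░██·
··░░░░██·
░░░░@░██·
░░░░░░██·
░░░░░░██·
░░░┼░░██·
███░████·


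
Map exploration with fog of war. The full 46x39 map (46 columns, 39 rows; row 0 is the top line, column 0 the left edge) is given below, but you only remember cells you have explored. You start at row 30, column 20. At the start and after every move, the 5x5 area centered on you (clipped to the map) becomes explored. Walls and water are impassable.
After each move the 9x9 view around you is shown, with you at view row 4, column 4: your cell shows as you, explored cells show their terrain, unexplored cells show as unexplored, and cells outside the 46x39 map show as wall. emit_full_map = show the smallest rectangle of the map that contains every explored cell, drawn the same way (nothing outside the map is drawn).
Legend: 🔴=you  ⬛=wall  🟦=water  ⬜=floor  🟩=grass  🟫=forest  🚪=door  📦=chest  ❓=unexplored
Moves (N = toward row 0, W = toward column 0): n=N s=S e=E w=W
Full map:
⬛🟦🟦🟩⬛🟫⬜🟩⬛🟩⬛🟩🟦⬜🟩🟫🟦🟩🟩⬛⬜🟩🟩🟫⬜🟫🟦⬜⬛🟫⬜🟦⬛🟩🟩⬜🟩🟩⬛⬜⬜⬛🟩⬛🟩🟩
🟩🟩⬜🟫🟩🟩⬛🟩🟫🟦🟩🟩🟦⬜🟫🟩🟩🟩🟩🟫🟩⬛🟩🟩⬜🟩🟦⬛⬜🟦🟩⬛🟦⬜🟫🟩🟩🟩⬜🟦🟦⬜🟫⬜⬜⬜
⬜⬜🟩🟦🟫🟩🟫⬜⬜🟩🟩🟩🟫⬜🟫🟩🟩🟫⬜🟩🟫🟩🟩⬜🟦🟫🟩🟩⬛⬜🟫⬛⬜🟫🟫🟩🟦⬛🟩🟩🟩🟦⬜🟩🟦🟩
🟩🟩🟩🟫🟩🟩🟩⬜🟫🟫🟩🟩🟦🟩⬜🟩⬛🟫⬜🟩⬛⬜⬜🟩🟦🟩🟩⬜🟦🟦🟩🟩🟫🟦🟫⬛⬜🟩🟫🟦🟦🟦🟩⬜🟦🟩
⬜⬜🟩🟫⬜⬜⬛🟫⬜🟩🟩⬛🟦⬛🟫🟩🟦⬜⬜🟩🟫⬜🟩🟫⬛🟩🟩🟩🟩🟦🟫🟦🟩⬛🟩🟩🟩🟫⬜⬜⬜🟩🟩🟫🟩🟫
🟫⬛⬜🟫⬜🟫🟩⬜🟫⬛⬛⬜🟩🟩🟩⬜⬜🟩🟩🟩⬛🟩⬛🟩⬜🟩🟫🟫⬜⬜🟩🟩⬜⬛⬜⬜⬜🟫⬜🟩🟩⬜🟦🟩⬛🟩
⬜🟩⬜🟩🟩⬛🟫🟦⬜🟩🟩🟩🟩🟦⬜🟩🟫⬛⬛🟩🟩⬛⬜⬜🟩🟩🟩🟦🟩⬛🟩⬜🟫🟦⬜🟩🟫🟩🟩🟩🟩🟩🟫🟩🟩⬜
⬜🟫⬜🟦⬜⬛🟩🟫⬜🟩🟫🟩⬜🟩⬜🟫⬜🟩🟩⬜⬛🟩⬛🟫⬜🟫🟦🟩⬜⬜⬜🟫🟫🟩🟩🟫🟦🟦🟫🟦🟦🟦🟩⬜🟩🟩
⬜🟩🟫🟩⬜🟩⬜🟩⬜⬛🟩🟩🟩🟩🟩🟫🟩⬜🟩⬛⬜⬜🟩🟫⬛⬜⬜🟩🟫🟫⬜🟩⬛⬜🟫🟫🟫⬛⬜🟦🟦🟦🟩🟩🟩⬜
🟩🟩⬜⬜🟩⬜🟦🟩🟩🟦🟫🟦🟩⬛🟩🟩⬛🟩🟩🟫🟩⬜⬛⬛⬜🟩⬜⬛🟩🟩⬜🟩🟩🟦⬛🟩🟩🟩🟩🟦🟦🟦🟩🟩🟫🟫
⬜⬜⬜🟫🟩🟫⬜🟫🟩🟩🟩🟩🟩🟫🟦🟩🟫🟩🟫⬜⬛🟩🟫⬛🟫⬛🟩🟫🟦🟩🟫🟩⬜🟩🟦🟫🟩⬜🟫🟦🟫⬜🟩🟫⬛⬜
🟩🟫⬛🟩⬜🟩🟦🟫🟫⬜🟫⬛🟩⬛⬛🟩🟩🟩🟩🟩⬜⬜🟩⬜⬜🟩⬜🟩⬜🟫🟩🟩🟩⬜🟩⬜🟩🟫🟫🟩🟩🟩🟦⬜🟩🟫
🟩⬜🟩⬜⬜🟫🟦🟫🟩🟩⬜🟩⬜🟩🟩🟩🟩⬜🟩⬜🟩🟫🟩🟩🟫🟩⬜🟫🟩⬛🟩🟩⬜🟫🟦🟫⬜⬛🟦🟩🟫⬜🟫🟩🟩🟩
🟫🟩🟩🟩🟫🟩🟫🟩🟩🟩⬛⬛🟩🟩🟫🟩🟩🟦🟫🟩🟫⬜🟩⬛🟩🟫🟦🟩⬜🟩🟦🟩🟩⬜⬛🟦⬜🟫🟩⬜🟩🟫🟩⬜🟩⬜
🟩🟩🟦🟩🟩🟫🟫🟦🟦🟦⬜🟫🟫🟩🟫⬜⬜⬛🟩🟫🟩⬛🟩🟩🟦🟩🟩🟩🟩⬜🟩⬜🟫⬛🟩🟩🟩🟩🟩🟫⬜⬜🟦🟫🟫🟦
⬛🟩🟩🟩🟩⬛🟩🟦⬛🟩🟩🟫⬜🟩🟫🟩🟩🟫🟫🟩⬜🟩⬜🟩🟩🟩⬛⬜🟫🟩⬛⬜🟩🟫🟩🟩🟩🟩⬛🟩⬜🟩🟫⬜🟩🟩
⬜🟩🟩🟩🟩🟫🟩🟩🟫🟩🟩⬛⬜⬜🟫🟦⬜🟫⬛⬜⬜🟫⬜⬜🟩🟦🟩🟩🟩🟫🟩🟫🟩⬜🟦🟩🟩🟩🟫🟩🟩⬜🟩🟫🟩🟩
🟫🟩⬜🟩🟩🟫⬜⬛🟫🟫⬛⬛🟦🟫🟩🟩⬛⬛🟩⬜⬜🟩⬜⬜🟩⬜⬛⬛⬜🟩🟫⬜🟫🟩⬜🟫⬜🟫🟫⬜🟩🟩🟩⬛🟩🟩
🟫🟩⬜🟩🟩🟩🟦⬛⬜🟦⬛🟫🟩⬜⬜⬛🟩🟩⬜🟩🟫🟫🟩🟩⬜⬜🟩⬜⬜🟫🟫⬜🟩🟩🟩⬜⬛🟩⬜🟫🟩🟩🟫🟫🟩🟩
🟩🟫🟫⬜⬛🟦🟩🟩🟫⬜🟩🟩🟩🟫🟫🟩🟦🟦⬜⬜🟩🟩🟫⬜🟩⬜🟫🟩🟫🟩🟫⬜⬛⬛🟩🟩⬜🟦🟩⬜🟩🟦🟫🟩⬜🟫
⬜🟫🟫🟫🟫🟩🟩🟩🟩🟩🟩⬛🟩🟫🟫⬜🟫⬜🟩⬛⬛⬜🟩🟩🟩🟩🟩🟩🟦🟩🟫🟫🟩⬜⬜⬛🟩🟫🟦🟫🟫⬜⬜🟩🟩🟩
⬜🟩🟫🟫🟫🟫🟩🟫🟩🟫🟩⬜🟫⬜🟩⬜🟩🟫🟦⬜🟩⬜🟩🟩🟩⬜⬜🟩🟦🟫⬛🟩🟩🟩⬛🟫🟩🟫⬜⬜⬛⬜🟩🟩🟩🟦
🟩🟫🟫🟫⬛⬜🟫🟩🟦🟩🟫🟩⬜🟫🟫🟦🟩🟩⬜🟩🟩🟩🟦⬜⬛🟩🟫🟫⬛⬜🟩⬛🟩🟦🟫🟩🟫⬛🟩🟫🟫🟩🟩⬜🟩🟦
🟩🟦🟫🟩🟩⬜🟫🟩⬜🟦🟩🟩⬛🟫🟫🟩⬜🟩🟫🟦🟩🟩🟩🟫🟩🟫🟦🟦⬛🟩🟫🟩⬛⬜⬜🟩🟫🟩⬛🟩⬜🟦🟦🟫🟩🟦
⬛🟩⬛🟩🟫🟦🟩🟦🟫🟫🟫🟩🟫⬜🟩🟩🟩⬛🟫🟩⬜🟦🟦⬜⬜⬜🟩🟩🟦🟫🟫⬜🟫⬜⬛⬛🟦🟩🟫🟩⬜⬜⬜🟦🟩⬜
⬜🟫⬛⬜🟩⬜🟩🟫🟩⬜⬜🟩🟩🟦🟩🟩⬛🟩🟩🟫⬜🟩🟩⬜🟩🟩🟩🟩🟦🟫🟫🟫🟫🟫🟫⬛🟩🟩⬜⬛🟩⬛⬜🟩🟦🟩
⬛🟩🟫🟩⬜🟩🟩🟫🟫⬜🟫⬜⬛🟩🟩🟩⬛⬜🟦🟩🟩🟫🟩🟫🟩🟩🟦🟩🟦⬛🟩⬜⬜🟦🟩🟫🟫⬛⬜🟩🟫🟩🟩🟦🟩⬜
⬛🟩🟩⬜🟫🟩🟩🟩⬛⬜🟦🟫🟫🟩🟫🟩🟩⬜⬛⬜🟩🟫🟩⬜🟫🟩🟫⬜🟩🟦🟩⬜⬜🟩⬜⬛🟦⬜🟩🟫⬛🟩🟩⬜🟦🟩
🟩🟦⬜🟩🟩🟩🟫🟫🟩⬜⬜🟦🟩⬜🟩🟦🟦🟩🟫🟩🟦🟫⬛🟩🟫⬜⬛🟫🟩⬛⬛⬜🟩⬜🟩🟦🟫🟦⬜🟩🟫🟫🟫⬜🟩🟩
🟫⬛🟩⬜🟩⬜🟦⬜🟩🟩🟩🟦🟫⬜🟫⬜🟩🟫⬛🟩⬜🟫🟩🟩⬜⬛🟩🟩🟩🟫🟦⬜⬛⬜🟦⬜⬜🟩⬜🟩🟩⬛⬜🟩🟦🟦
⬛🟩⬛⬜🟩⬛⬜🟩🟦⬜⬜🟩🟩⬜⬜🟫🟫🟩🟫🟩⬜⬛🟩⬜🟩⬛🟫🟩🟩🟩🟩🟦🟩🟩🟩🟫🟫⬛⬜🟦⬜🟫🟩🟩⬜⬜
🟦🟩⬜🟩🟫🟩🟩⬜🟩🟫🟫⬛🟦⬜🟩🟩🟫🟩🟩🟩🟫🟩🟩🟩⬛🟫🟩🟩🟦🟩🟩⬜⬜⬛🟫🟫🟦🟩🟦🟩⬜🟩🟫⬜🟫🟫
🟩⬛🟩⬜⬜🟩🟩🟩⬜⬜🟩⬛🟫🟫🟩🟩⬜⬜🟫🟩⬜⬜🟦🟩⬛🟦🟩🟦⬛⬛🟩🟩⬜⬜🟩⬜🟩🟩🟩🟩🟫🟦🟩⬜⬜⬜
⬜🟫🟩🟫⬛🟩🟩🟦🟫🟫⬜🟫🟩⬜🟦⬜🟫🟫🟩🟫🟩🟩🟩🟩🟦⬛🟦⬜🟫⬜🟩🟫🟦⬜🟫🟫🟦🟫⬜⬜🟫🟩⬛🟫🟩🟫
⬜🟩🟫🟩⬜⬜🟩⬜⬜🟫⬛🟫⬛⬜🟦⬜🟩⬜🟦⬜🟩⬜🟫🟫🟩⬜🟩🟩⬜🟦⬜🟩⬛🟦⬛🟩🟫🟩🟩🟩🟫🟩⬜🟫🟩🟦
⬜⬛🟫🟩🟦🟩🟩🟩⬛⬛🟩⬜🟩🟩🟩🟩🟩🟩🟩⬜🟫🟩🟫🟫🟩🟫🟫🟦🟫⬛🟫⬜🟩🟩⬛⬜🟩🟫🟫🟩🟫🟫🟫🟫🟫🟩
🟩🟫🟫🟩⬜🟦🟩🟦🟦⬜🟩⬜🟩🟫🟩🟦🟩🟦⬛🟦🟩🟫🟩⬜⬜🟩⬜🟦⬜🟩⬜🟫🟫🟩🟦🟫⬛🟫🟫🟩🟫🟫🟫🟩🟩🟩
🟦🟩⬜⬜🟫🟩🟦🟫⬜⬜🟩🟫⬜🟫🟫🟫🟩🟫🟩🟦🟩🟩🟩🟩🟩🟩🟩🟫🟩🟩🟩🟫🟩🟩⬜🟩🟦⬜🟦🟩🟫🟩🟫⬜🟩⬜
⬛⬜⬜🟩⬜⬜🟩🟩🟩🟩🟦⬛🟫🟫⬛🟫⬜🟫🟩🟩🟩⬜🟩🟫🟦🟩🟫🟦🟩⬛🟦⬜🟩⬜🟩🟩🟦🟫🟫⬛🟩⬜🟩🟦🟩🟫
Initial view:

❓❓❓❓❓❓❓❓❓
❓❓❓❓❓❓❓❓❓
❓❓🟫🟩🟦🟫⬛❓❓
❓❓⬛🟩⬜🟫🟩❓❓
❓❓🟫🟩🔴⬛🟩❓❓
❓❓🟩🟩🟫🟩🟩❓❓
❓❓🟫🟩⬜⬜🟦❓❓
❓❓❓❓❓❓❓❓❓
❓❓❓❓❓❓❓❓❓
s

❓❓❓❓❓❓❓❓❓
❓❓🟫🟩🟦🟫⬛❓❓
❓❓⬛🟩⬜🟫🟩❓❓
❓❓🟫🟩⬜⬛🟩❓❓
❓❓🟩🟩🔴🟩🟩❓❓
❓❓🟫🟩⬜⬜🟦❓❓
❓❓🟩🟫🟩🟩🟩❓❓
❓❓❓❓❓❓❓❓❓
❓❓❓❓❓❓❓❓❓

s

❓❓🟫🟩🟦🟫⬛❓❓
❓❓⬛🟩⬜🟫🟩❓❓
❓❓🟫🟩⬜⬛🟩❓❓
❓❓🟩🟩🟫🟩🟩❓❓
❓❓🟫🟩🔴⬜🟦❓❓
❓❓🟩🟫🟩🟩🟩❓❓
❓❓🟦⬜🟩⬜🟫❓❓
❓❓❓❓❓❓❓❓❓
❓❓❓❓❓❓❓❓❓

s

❓❓⬛🟩⬜🟫🟩❓❓
❓❓🟫🟩⬜⬛🟩❓❓
❓❓🟩🟩🟫🟩🟩❓❓
❓❓🟫🟩⬜⬜🟦❓❓
❓❓🟩🟫🔴🟩🟩❓❓
❓❓🟦⬜🟩⬜🟫❓❓
❓❓🟩⬜🟫🟩🟫❓❓
❓❓❓❓❓❓❓❓❓
❓❓❓❓❓❓❓❓❓

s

❓❓🟫🟩⬜⬛🟩❓❓
❓❓🟩🟩🟫🟩🟩❓❓
❓❓🟫🟩⬜⬜🟦❓❓
❓❓🟩🟫🟩🟩🟩❓❓
❓❓🟦⬜🔴⬜🟫❓❓
❓❓🟩⬜🟫🟩🟫❓❓
❓❓⬛🟦🟩🟫🟩❓❓
❓❓❓❓❓❓❓❓❓
❓❓❓❓❓❓❓❓❓

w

❓❓❓🟫🟩⬜⬛🟩❓
❓❓❓🟩🟩🟫🟩🟩❓
❓❓⬜🟫🟩⬜⬜🟦❓
❓❓🟫🟩🟫🟩🟩🟩❓
❓❓⬜🟦🔴🟩⬜🟫❓
❓❓🟩🟩⬜🟫🟩🟫❓
❓❓🟦⬛🟦🟩🟫🟩❓
❓❓❓❓❓❓❓❓❓
❓❓❓❓❓❓❓❓❓

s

❓❓❓🟩🟩🟫🟩🟩❓
❓❓⬜🟫🟩⬜⬜🟦❓
❓❓🟫🟩🟫🟩🟩🟩❓
❓❓⬜🟦⬜🟩⬜🟫❓
❓❓🟩🟩🔴🟫🟩🟫❓
❓❓🟦⬛🟦🟩🟫🟩❓
❓❓🟫🟩🟦🟩🟩❓❓
❓❓❓❓❓❓❓❓❓
⬛⬛⬛⬛⬛⬛⬛⬛⬛

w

❓❓❓❓🟩🟩🟫🟩🟩
❓❓❓⬜🟫🟩⬜⬜🟦
❓❓🟫🟫🟩🟫🟩🟩🟩
❓❓🟩⬜🟦⬜🟩⬜🟫
❓❓🟩🟩🔴⬜🟫🟩🟫
❓❓🟩🟦⬛🟦🟩🟫🟩
❓❓🟩🟫🟩🟦🟩🟩❓
❓❓❓❓❓❓❓❓❓
⬛⬛⬛⬛⬛⬛⬛⬛⬛

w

❓❓❓❓❓🟩🟩🟫🟩
❓❓❓❓⬜🟫🟩⬜⬜
❓❓⬜🟫🟫🟩🟫🟩🟩
❓❓⬜🟩⬜🟦⬜🟩⬜
❓❓🟩🟩🔴🟩⬜🟫🟩
❓❓🟦🟩🟦⬛🟦🟩🟫
❓❓🟫🟩🟫🟩🟦🟩🟩
❓❓❓❓❓❓❓❓❓
⬛⬛⬛⬛⬛⬛⬛⬛⬛

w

❓❓❓❓❓❓🟩🟩🟫
❓❓❓❓❓⬜🟫🟩⬜
❓❓🟦⬜🟫🟫🟩🟫🟩
❓❓🟦⬜🟩⬜🟦⬜🟩
❓❓🟩🟩🔴🟩🟩⬜🟫
❓❓🟩🟦🟩🟦⬛🟦🟩
❓❓🟫🟫🟩🟫🟩🟦🟩
❓❓❓❓❓❓❓❓❓
⬛⬛⬛⬛⬛⬛⬛⬛⬛

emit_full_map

❓❓❓❓🟫🟩🟦🟫⬛
❓❓❓❓⬛🟩⬜🟫🟩
❓❓❓❓🟫🟩⬜⬛🟩
❓❓❓❓🟩🟩🟫🟩🟩
❓❓❓⬜🟫🟩⬜⬜🟦
🟦⬜🟫🟫🟩🟫🟩🟩🟩
🟦⬜🟩⬜🟦⬜🟩⬜🟫
🟩🟩🔴🟩🟩⬜🟫🟩🟫
🟩🟦🟩🟦⬛🟦🟩🟫🟩
🟫🟫🟩🟫🟩🟦🟩🟩❓

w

❓❓❓❓❓❓❓🟩🟩
❓❓❓❓❓❓⬜🟫🟩
❓❓⬜🟦⬜🟫🟫🟩🟫
❓❓⬜🟦⬜🟩⬜🟦⬜
❓❓🟩🟩🔴🟩🟩🟩⬜
❓❓🟫🟩🟦🟩🟦⬛🟦
❓❓🟫🟫🟫🟩🟫🟩🟦
❓❓❓❓❓❓❓❓❓
⬛⬛⬛⬛⬛⬛⬛⬛⬛

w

❓❓❓❓❓❓❓❓🟩
❓❓❓❓❓❓❓⬜🟫
❓❓🟩⬜🟦⬜🟫🟫🟩
❓❓⬛⬜🟦⬜🟩⬜🟦
❓❓🟩🟩🔴🟩🟩🟩🟩
❓❓🟩🟫🟩🟦🟩🟦⬛
❓❓⬜🟫🟫🟫🟩🟫🟩
❓❓❓❓❓❓❓❓❓
⬛⬛⬛⬛⬛⬛⬛⬛⬛

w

❓❓❓❓❓❓❓❓❓
❓❓❓❓❓❓❓❓⬜
❓❓🟫🟩⬜🟦⬜🟫🟫
❓❓🟫⬛⬜🟦⬜🟩⬜
❓❓⬜🟩🔴🟩🟩🟩🟩
❓❓⬜🟩🟫🟩🟦🟩🟦
❓❓🟫⬜🟫🟫🟫🟩🟫
❓❓❓❓❓❓❓❓❓
⬛⬛⬛⬛⬛⬛⬛⬛⬛

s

❓❓❓❓❓❓❓❓⬜
❓❓🟫🟩⬜🟦⬜🟫🟫
❓❓🟫⬛⬜🟦⬜🟩⬜
❓❓⬜🟩🟩🟩🟩🟩🟩
❓❓⬜🟩🔴🟩🟦🟩🟦
❓❓🟫⬜🟫🟫🟫🟩🟫
❓❓⬛🟫🟫⬛🟫❓❓
⬛⬛⬛⬛⬛⬛⬛⬛⬛
⬛⬛⬛⬛⬛⬛⬛⬛⬛

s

❓❓🟫🟩⬜🟦⬜🟫🟫
❓❓🟫⬛⬜🟦⬜🟩⬜
❓❓⬜🟩🟩🟩🟩🟩🟩
❓❓⬜🟩🟫🟩🟦🟩🟦
❓❓🟫⬜🔴🟫🟫🟩🟫
❓❓⬛🟫🟫⬛🟫❓❓
⬛⬛⬛⬛⬛⬛⬛⬛⬛
⬛⬛⬛⬛⬛⬛⬛⬛⬛
⬛⬛⬛⬛⬛⬛⬛⬛⬛

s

❓❓🟫⬛⬜🟦⬜🟩⬜
❓❓⬜🟩🟩🟩🟩🟩🟩
❓❓⬜🟩🟫🟩🟦🟩🟦
❓❓🟫⬜🟫🟫🟫🟩🟫
❓❓⬛🟫🔴⬛🟫❓❓
⬛⬛⬛⬛⬛⬛⬛⬛⬛
⬛⬛⬛⬛⬛⬛⬛⬛⬛
⬛⬛⬛⬛⬛⬛⬛⬛⬛
⬛⬛⬛⬛⬛⬛⬛⬛⬛

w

❓❓❓🟫⬛⬜🟦⬜🟩
❓❓❓⬜🟩🟩🟩🟩🟩
❓❓🟩⬜🟩🟫🟩🟦🟩
❓❓🟩🟫⬜🟫🟫🟫🟩
❓❓🟦⬛🔴🟫⬛🟫❓
⬛⬛⬛⬛⬛⬛⬛⬛⬛
⬛⬛⬛⬛⬛⬛⬛⬛⬛
⬛⬛⬛⬛⬛⬛⬛⬛⬛
⬛⬛⬛⬛⬛⬛⬛⬛⬛

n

❓❓❓🟫🟩⬜🟦⬜🟫
❓❓❓🟫⬛⬜🟦⬜🟩
❓❓🟩⬜🟩🟩🟩🟩🟩
❓❓🟩⬜🟩🟫🟩🟦🟩
❓❓🟩🟫🔴🟫🟫🟫🟩
❓❓🟦⬛🟫🟫⬛🟫❓
⬛⬛⬛⬛⬛⬛⬛⬛⬛
⬛⬛⬛⬛⬛⬛⬛⬛⬛
⬛⬛⬛⬛⬛⬛⬛⬛⬛

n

❓❓❓❓❓❓❓❓❓
❓❓❓🟫🟩⬜🟦⬜🟫
❓❓⬛🟫⬛⬜🟦⬜🟩
❓❓🟩⬜🟩🟩🟩🟩🟩
❓❓🟩⬜🔴🟫🟩🟦🟩
❓❓🟩🟫⬜🟫🟫🟫🟩
❓❓🟦⬛🟫🟫⬛🟫❓
⬛⬛⬛⬛⬛⬛⬛⬛⬛
⬛⬛⬛⬛⬛⬛⬛⬛⬛

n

❓❓❓❓❓❓❓❓❓
❓❓❓❓❓❓❓❓❓
❓❓⬜🟫🟩⬜🟦⬜🟫
❓❓⬛🟫⬛⬜🟦⬜🟩
❓❓🟩⬜🔴🟩🟩🟩🟩
❓❓🟩⬜🟩🟫🟩🟦🟩
❓❓🟩🟫⬜🟫🟫🟫🟩
❓❓🟦⬛🟫🟫⬛🟫❓
⬛⬛⬛⬛⬛⬛⬛⬛⬛

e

❓❓❓❓❓❓❓❓❓
❓❓❓❓❓❓❓❓⬜
❓⬜🟫🟩⬜🟦⬜🟫🟫
❓⬛🟫⬛⬜🟦⬜🟩⬜
❓🟩⬜🟩🔴🟩🟩🟩🟩
❓🟩⬜🟩🟫🟩🟦🟩🟦
❓🟩🟫⬜🟫🟫🟫🟩🟫
❓🟦⬛🟫🟫⬛🟫❓❓
⬛⬛⬛⬛⬛⬛⬛⬛⬛

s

❓❓❓❓❓❓❓❓⬜
❓⬜🟫🟩⬜🟦⬜🟫🟫
❓⬛🟫⬛⬜🟦⬜🟩⬜
❓🟩⬜🟩🟩🟩🟩🟩🟩
❓🟩⬜🟩🔴🟩🟦🟩🟦
❓🟩🟫⬜🟫🟫🟫🟩🟫
❓🟦⬛🟫🟫⬛🟫❓❓
⬛⬛⬛⬛⬛⬛⬛⬛⬛
⬛⬛⬛⬛⬛⬛⬛⬛⬛

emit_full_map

❓❓❓❓❓❓❓❓🟫🟩🟦🟫⬛
❓❓❓❓❓❓❓❓⬛🟩⬜🟫🟩
❓❓❓❓❓❓❓❓🟫🟩⬜⬛🟩
❓❓❓❓❓❓❓❓🟩🟩🟫🟩🟩
❓❓❓❓❓❓❓⬜🟫🟩⬜⬜🟦
⬜🟫🟩⬜🟦⬜🟫🟫🟩🟫🟩🟩🟩
⬛🟫⬛⬜🟦⬜🟩⬜🟦⬜🟩⬜🟫
🟩⬜🟩🟩🟩🟩🟩🟩🟩⬜🟫🟩🟫
🟩⬜🟩🔴🟩🟦🟩🟦⬛🟦🟩🟫🟩
🟩🟫⬜🟫🟫🟫🟩🟫🟩🟦🟩🟩❓
🟦⬛🟫🟫⬛🟫❓❓❓❓❓❓❓

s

❓⬜🟫🟩⬜🟦⬜🟫🟫
❓⬛🟫⬛⬜🟦⬜🟩⬜
❓🟩⬜🟩🟩🟩🟩🟩🟩
❓🟩⬜🟩🟫🟩🟦🟩🟦
❓🟩🟫⬜🔴🟫🟫🟩🟫
❓🟦⬛🟫🟫⬛🟫❓❓
⬛⬛⬛⬛⬛⬛⬛⬛⬛
⬛⬛⬛⬛⬛⬛⬛⬛⬛
⬛⬛⬛⬛⬛⬛⬛⬛⬛

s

❓⬛🟫⬛⬜🟦⬜🟩⬜
❓🟩⬜🟩🟩🟩🟩🟩🟩
❓🟩⬜🟩🟫🟩🟦🟩🟦
❓🟩🟫⬜🟫🟫🟫🟩🟫
❓🟦⬛🟫🔴⬛🟫❓❓
⬛⬛⬛⬛⬛⬛⬛⬛⬛
⬛⬛⬛⬛⬛⬛⬛⬛⬛
⬛⬛⬛⬛⬛⬛⬛⬛⬛
⬛⬛⬛⬛⬛⬛⬛⬛⬛

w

❓❓⬛🟫⬛⬜🟦⬜🟩
❓❓🟩⬜🟩🟩🟩🟩🟩
❓❓🟩⬜🟩🟫🟩🟦🟩
❓❓🟩🟫⬜🟫🟫🟫🟩
❓❓🟦⬛🔴🟫⬛🟫❓
⬛⬛⬛⬛⬛⬛⬛⬛⬛
⬛⬛⬛⬛⬛⬛⬛⬛⬛
⬛⬛⬛⬛⬛⬛⬛⬛⬛
⬛⬛⬛⬛⬛⬛⬛⬛⬛

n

❓❓⬜🟫🟩⬜🟦⬜🟫
❓❓⬛🟫⬛⬜🟦⬜🟩
❓❓🟩⬜🟩🟩🟩🟩🟩
❓❓🟩⬜🟩🟫🟩🟦🟩
❓❓🟩🟫🔴🟫🟫🟫🟩
❓❓🟦⬛🟫🟫⬛🟫❓
⬛⬛⬛⬛⬛⬛⬛⬛⬛
⬛⬛⬛⬛⬛⬛⬛⬛⬛
⬛⬛⬛⬛⬛⬛⬛⬛⬛

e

❓⬜🟫🟩⬜🟦⬜🟫🟫
❓⬛🟫⬛⬜🟦⬜🟩⬜
❓🟩⬜🟩🟩🟩🟩🟩🟩
❓🟩⬜🟩🟫🟩🟦🟩🟦
❓🟩🟫⬜🔴🟫🟫🟩🟫
❓🟦⬛🟫🟫⬛🟫❓❓
⬛⬛⬛⬛⬛⬛⬛⬛⬛
⬛⬛⬛⬛⬛⬛⬛⬛⬛
⬛⬛⬛⬛⬛⬛⬛⬛⬛

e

⬜🟫🟩⬜🟦⬜🟫🟫🟩
⬛🟫⬛⬜🟦⬜🟩⬜🟦
🟩⬜🟩🟩🟩🟩🟩🟩🟩
🟩⬜🟩🟫🟩🟦🟩🟦⬛
🟩🟫⬜🟫🔴🟫🟩🟫🟩
🟦⬛🟫🟫⬛🟫⬜❓❓
⬛⬛⬛⬛⬛⬛⬛⬛⬛
⬛⬛⬛⬛⬛⬛⬛⬛⬛
⬛⬛⬛⬛⬛⬛⬛⬛⬛

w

❓⬜🟫🟩⬜🟦⬜🟫🟫
❓⬛🟫⬛⬜🟦⬜🟩⬜
❓🟩⬜🟩🟩🟩🟩🟩🟩
❓🟩⬜🟩🟫🟩🟦🟩🟦
❓🟩🟫⬜🔴🟫🟫🟩🟫
❓🟦⬛🟫🟫⬛🟫⬜❓
⬛⬛⬛⬛⬛⬛⬛⬛⬛
⬛⬛⬛⬛⬛⬛⬛⬛⬛
⬛⬛⬛⬛⬛⬛⬛⬛⬛

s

❓⬛🟫⬛⬜🟦⬜🟩⬜
❓🟩⬜🟩🟩🟩🟩🟩🟩
❓🟩⬜🟩🟫🟩🟦🟩🟦
❓🟩🟫⬜🟫🟫🟫🟩🟫
❓🟦⬛🟫🔴⬛🟫⬜❓
⬛⬛⬛⬛⬛⬛⬛⬛⬛
⬛⬛⬛⬛⬛⬛⬛⬛⬛
⬛⬛⬛⬛⬛⬛⬛⬛⬛
⬛⬛⬛⬛⬛⬛⬛⬛⬛

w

❓❓⬛🟫⬛⬜🟦⬜🟩
❓❓🟩⬜🟩🟩🟩🟩🟩
❓❓🟩⬜🟩🟫🟩🟦🟩
❓❓🟩🟫⬜🟫🟫🟫🟩
❓❓🟦⬛🔴🟫⬛🟫⬜
⬛⬛⬛⬛⬛⬛⬛⬛⬛
⬛⬛⬛⬛⬛⬛⬛⬛⬛
⬛⬛⬛⬛⬛⬛⬛⬛⬛
⬛⬛⬛⬛⬛⬛⬛⬛⬛

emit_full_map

❓❓❓❓❓❓❓❓🟫🟩🟦🟫⬛
❓❓❓❓❓❓❓❓⬛🟩⬜🟫🟩
❓❓❓❓❓❓❓❓🟫🟩⬜⬛🟩
❓❓❓❓❓❓❓❓🟩🟩🟫🟩🟩
❓❓❓❓❓❓❓⬜🟫🟩⬜⬜🟦
⬜🟫🟩⬜🟦⬜🟫🟫🟩🟫🟩🟩🟩
⬛🟫⬛⬜🟦⬜🟩⬜🟦⬜🟩⬜🟫
🟩⬜🟩🟩🟩🟩🟩🟩🟩⬜🟫🟩🟫
🟩⬜🟩🟫🟩🟦🟩🟦⬛🟦🟩🟫🟩
🟩🟫⬜🟫🟫🟫🟩🟫🟩🟦🟩🟩❓
🟦⬛🔴🟫⬛🟫⬜❓❓❓❓❓❓

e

❓⬛🟫⬛⬜🟦⬜🟩⬜
❓🟩⬜🟩🟩🟩🟩🟩🟩
❓🟩⬜🟩🟫🟩🟦🟩🟦
❓🟩🟫⬜🟫🟫🟫🟩🟫
❓🟦⬛🟫🔴⬛🟫⬜❓
⬛⬛⬛⬛⬛⬛⬛⬛⬛
⬛⬛⬛⬛⬛⬛⬛⬛⬛
⬛⬛⬛⬛⬛⬛⬛⬛⬛
⬛⬛⬛⬛⬛⬛⬛⬛⬛

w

❓❓⬛🟫⬛⬜🟦⬜🟩
❓❓🟩⬜🟩🟩🟩🟩🟩
❓❓🟩⬜🟩🟫🟩🟦🟩
❓❓🟩🟫⬜🟫🟫🟫🟩
❓❓🟦⬛🔴🟫⬛🟫⬜
⬛⬛⬛⬛⬛⬛⬛⬛⬛
⬛⬛⬛⬛⬛⬛⬛⬛⬛
⬛⬛⬛⬛⬛⬛⬛⬛⬛
⬛⬛⬛⬛⬛⬛⬛⬛⬛

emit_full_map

❓❓❓❓❓❓❓❓🟫🟩🟦🟫⬛
❓❓❓❓❓❓❓❓⬛🟩⬜🟫🟩
❓❓❓❓❓❓❓❓🟫🟩⬜⬛🟩
❓❓❓❓❓❓❓❓🟩🟩🟫🟩🟩
❓❓❓❓❓❓❓⬜🟫🟩⬜⬜🟦
⬜🟫🟩⬜🟦⬜🟫🟫🟩🟫🟩🟩🟩
⬛🟫⬛⬜🟦⬜🟩⬜🟦⬜🟩⬜🟫
🟩⬜🟩🟩🟩🟩🟩🟩🟩⬜🟫🟩🟫
🟩⬜🟩🟫🟩🟦🟩🟦⬛🟦🟩🟫🟩
🟩🟫⬜🟫🟫🟫🟩🟫🟩🟦🟩🟩❓
🟦⬛🔴🟫⬛🟫⬜❓❓❓❓❓❓
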